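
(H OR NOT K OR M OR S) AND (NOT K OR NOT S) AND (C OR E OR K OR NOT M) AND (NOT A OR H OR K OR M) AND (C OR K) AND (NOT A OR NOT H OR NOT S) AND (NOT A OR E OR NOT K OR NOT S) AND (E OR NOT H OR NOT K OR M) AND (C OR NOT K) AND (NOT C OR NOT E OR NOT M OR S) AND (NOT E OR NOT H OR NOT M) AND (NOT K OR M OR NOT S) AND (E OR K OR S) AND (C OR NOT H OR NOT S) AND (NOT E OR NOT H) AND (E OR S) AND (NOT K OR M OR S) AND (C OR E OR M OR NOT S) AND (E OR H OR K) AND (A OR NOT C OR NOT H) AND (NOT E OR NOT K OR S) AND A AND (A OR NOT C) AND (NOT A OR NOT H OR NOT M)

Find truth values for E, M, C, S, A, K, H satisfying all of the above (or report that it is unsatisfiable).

E: True, M: True, C: True, S: True, A: True, K: False, H: False

Unit clause (A) forces A = True.
Try E = False:
  (E OR S) forces S = True.
  (NOT K OR NOT S) forces K = False.
  (C OR K) forces C = True.
  (NOT A OR NOT H OR NOT S) forces H = False.
  clause (E OR H OR K) is falsified — backtrack.
So E = True.
  then (NOT E OR NOT H) forces H = False.
Set M = True.
Set C = True.
  then (NOT C OR NOT E OR NOT M OR S) forces S = True.
  then (NOT K OR NOT S) forces K = False.
All clauses satisfied.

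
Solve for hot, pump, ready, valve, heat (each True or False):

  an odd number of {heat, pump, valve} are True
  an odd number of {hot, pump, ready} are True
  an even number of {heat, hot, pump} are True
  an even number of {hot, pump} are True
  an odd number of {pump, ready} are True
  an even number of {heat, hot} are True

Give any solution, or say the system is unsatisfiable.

hot=F, pump=F, ready=T, valve=T, heat=F

{heat, pump, valve}: 1 true → odd ✓
{hot, pump, ready}: 1 true → odd ✓
{heat, hot, pump}: 0 true → even ✓
{hot, pump}: 0 true → even ✓
{pump, ready}: 1 true → odd ✓
{heat, hot}: 0 true → even ✓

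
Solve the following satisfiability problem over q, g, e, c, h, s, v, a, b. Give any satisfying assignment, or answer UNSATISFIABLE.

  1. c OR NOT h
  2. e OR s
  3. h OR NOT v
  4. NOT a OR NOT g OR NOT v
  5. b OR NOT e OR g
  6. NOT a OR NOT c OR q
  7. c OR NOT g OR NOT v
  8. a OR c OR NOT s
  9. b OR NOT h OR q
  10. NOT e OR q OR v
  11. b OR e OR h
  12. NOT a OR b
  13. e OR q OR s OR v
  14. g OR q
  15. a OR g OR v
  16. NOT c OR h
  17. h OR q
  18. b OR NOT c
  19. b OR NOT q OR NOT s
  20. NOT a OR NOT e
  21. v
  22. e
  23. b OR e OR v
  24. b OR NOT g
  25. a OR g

q: True, g: True, e: True, c: True, h: True, s: False, v: True, a: False, b: True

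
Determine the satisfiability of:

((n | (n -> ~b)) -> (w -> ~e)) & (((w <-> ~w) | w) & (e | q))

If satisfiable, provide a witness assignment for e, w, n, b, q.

e=F; w=T; n=T; b=T; q=T

  (n | (n -> ~b)) -> (w -> ~e) = True
    n | (n -> ~b) = True
      n -> ~b = False
        ~b = False
    w -> ~e = True
      ~e = True
  ((w <-> ~w) | w) & (e | q) = True
    (w <-> ~w) | w = True
      w <-> ~w = False
        ~w = False
    e | q = True
Both conjuncts True, so the formula holds.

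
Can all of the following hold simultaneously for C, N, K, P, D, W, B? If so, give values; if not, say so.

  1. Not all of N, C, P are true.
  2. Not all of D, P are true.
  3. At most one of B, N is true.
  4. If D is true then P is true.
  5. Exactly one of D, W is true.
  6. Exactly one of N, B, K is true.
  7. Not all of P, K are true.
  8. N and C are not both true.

C=F, N=F, K=F, P=T, D=F, W=T, B=T

  (1) {N, C, P}: 1/3 true — not all ✓
  (2) {D, P}: 1/2 true — not all ✓
  (3) {B, N}: 1 true — at most one ✓
  (4) D=F ⇒ P: vacuous ✓
  (5) {D, W}: 1 true — exactly one ✓
  (6) {N, B, K}: 1 true — exactly one ✓
  (7) {P, K}: 1/2 true — not all ✓
  (8) N=F, C=F — not both ✓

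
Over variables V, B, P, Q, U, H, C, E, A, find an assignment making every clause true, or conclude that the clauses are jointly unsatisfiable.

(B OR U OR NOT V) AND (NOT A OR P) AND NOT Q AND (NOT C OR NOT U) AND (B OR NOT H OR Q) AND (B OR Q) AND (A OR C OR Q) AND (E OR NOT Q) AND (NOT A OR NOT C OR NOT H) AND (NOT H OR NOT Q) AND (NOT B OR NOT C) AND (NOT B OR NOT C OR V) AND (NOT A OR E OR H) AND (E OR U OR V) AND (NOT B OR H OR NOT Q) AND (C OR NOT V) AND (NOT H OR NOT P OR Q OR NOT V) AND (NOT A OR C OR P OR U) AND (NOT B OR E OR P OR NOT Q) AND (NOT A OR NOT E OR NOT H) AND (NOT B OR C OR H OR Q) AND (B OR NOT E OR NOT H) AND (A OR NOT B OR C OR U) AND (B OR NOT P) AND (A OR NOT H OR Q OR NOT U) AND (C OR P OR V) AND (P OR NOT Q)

V: False; B: True; P: True; Q: False; U: True; H: True; C: False; E: False; A: True

Unit clause (NOT Q) forces Q = False.
In (B OR Q) only B is left, so B = True.
In (NOT B OR NOT C) only NOT C is left, so C = False.
In (C OR NOT V) only NOT V is left, so V = False.
In (NOT B OR C OR H OR Q) only H is left, so H = True.
In (C OR P OR V) only P is left, so P = True.
In (A OR C OR Q) only A is left, so A = True.
In (NOT A OR NOT E OR NOT H) only NOT E is left, so E = False.
In (E OR U OR V) only U is left, so U = True.
All clauses satisfied.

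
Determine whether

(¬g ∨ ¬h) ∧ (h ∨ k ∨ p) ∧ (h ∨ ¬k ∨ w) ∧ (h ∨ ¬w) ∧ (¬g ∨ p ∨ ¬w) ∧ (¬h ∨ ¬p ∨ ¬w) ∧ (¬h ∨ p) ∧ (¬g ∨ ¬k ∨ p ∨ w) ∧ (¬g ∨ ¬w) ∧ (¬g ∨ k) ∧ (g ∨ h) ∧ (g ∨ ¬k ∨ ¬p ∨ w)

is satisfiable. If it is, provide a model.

Try p = False:
  (¬h ∨ p) forces h = False.
  (h ∨ k ∨ p) forces k = True.
  (h ∨ ¬k ∨ w) forces w = True.
  clause (h ∨ ¬w) is falsified — backtrack.
So p = True.
Set w = False.
Set h = True.
  then (¬g ∨ ¬h) forces g = False.
  then (g ∨ ¬k ∨ ¬p ∨ w) forces k = False.
All clauses satisfied.

p = True; w = False; h = True; g = False; k = False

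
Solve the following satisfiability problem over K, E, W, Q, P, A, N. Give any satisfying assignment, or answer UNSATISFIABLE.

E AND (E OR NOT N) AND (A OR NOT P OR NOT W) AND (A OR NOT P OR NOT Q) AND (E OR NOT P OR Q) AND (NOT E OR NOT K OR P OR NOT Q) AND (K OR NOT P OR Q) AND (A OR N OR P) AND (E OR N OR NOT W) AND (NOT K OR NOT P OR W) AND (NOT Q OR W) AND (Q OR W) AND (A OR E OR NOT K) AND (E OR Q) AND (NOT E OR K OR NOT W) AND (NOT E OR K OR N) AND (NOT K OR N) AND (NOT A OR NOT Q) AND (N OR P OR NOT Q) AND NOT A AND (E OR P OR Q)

Unit clause (E) forces E = True.
Unit clause (NOT A) forces A = False.
Try K = False:
  (NOT E OR K OR NOT W) forces W = False.
  (NOT Q OR W) forces Q = False.
  clause (Q OR W) is falsified — backtrack.
So K = True.
  then (NOT K OR N) forces N = True.
Set W = True.
  then (A OR NOT P OR NOT W) forces P = False.
  then (NOT E OR NOT K OR P OR NOT Q) forces Q = False.
All clauses satisfied.

K: True; E: True; W: True; Q: False; P: False; A: False; N: True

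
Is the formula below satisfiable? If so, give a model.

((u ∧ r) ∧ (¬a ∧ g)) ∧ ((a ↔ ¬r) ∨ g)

r = True, g = True, u = True, a = False

  (u ∧ r) ∧ (¬a ∧ g) = True
    u ∧ r = True
    ¬a ∧ g = True
      ¬a = True
  (a ↔ ¬r) ∨ g = True
    a ↔ ¬r = True
      ¬r = False
Both conjuncts True, so the formula holds.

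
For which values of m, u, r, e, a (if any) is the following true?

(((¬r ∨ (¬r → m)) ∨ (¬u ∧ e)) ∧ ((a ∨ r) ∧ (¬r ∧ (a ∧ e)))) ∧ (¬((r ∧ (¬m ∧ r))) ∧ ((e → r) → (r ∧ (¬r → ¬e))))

m: True; u: True; r: False; e: True; a: True

  ((¬r ∨ (¬r → m)) ∨ (¬u ∧ e)) ∧ ((a ∨ r) ∧ (¬r ∧ (a ∧ e))) = True
    (¬r ∨ (¬r → m)) ∨ (¬u ∧ e) = True
      ¬r ∨ (¬r → m) = True
        ¬r = True
        ¬r → m = True
          ¬r = True
      ¬u ∧ e = False
        ¬u = False
    (a ∨ r) ∧ (¬r ∧ (a ∧ e)) = True
      a ∨ r = True
      ¬r ∧ (a ∧ e) = True
        ¬r = True
        a ∧ e = True
  ¬((r ∧ (¬m ∧ r))) ∧ ((e → r) → (r ∧ (¬r → ¬e))) = True
    ¬((r ∧ (¬m ∧ r))) = True
      r ∧ (¬m ∧ r) = False
        ¬m ∧ r = False
          ¬m = False
    (e → r) → (r ∧ (¬r → ¬e)) = True
      e → r = False
      r ∧ (¬r → ¬e) = False
        ¬r → ¬e = False
          ¬r = True
          ¬e = False
Both conjuncts True, so the formula holds.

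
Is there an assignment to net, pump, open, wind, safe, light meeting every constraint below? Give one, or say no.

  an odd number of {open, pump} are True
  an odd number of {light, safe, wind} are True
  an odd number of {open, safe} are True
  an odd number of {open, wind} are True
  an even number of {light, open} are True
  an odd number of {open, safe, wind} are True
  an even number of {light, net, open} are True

net=F, pump=F, open=T, wind=F, safe=F, light=T

{open, pump}: 1 true → odd ✓
{light, safe, wind}: 1 true → odd ✓
{open, safe}: 1 true → odd ✓
{open, wind}: 1 true → odd ✓
{light, open}: 2 true → even ✓
{open, safe, wind}: 1 true → odd ✓
{light, net, open}: 2 true → even ✓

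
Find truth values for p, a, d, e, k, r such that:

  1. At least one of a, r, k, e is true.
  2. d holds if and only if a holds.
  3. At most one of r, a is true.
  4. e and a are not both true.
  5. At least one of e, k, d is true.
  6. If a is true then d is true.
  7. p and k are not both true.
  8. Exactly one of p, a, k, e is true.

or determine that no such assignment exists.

p: False; a: True; d: True; e: False; k: False; r: False

  (1) {a, r, k, e}: 1 true — at least one ✓
  (2) d=T, a=T — same ✓
  (3) {r, a}: 1 true — at most one ✓
  (4) e=F, a=T — not both ✓
  (5) {e, k, d}: 1 true — at least one ✓
  (6) a=T ⇒ d: T ✓
  (7) p=F, k=F — not both ✓
  (8) {p, a, k, e}: 1 true — exactly one ✓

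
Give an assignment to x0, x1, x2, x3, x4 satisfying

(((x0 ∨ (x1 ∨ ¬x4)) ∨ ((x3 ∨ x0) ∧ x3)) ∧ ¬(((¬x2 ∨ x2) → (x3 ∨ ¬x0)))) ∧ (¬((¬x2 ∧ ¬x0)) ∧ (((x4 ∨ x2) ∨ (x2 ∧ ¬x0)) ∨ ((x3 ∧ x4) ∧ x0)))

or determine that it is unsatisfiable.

x0 = True; x1 = True; x2 = True; x3 = False; x4 = True

  ((x0 ∨ (x1 ∨ ¬x4)) ∨ ((x3 ∨ x0) ∧ x3)) ∧ ¬(((¬x2 ∨ x2) → (x3 ∨ ¬x0))) = True
    (x0 ∨ (x1 ∨ ¬x4)) ∨ ((x3 ∨ x0) ∧ x3) = True
      x0 ∨ (x1 ∨ ¬x4) = True
        x1 ∨ ¬x4 = True
          ¬x4 = False
      (x3 ∨ x0) ∧ x3 = False
        x3 ∨ x0 = True
    ¬(((¬x2 ∨ x2) → (x3 ∨ ¬x0))) = True
      (¬x2 ∨ x2) → (x3 ∨ ¬x0) = False
        ¬x2 ∨ x2 = True
          ¬x2 = False
        x3 ∨ ¬x0 = False
          ¬x0 = False
  ¬((¬x2 ∧ ¬x0)) ∧ (((x4 ∨ x2) ∨ (x2 ∧ ¬x0)) ∨ ((x3 ∧ x4) ∧ x0)) = True
    ¬((¬x2 ∧ ¬x0)) = True
      ¬x2 ∧ ¬x0 = False
        ¬x2 = False
        ¬x0 = False
    ((x4 ∨ x2) ∨ (x2 ∧ ¬x0)) ∨ ((x3 ∧ x4) ∧ x0) = True
      (x4 ∨ x2) ∨ (x2 ∧ ¬x0) = True
        x4 ∨ x2 = True
        x2 ∧ ¬x0 = False
          ¬x0 = False
      (x3 ∧ x4) ∧ x0 = False
        x3 ∧ x4 = False
Both conjuncts True, so the formula holds.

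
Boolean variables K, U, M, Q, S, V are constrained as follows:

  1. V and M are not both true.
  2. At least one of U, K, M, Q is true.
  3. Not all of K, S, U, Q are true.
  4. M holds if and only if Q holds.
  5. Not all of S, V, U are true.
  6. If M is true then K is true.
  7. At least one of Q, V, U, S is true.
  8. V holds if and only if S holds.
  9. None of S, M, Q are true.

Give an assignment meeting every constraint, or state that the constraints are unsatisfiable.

K = True, U = True, M = False, Q = False, S = False, V = False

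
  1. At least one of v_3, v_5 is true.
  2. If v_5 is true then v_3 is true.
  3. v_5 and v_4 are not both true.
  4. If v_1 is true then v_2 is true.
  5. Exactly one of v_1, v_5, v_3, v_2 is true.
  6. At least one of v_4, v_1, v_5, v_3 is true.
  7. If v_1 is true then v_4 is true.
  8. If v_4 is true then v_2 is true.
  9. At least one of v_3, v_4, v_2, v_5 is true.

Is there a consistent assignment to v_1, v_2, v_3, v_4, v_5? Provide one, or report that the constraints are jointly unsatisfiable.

v_1 = False; v_2 = False; v_3 = True; v_4 = False; v_5 = False

  (1) {v_3, v_5}: 1 true — at least one ✓
  (2) v_5=F ⇒ v_3: vacuous ✓
  (3) v_5=F, v_4=F — not both ✓
  (4) v_1=F ⇒ v_2: vacuous ✓
  (5) {v_1, v_5, v_3, v_2}: 1 true — exactly one ✓
  (6) {v_4, v_1, v_5, v_3}: 1 true — at least one ✓
  (7) v_1=F ⇒ v_4: vacuous ✓
  (8) v_4=F ⇒ v_2: vacuous ✓
  (9) {v_3, v_4, v_2, v_5}: 1 true — at least one ✓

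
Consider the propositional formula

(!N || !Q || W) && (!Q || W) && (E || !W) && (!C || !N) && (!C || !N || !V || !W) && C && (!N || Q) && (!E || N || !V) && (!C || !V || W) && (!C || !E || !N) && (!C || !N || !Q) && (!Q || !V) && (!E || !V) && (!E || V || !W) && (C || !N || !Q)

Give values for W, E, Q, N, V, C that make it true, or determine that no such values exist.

Unit clause (C) forces C = True.
In (!C || !N) only !N is left, so N = False.
Try W = True:
  (E || !W) forces E = True.
  (!E || N || !V) forces V = False.
  clause (!E || V || !W) is falsified — backtrack.
So W = False.
  then (!Q || W) forces Q = False.
  then (!C || !V || W) forces V = False.
Set E = False.
All clauses satisfied.

W = False; E = False; Q = False; N = False; V = False; C = True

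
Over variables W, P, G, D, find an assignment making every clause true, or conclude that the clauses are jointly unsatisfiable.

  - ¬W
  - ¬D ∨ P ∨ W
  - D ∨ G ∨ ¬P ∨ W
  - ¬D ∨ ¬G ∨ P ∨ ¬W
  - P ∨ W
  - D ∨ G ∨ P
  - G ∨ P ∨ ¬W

W = False; P = True; G = False; D = True

Unit clause (¬W) forces W = False.
In (P ∨ W) only P is left, so P = True.
Set G = False.
  then (D ∨ G ∨ ¬P ∨ W) forces D = True.
Check each clause:
  (¬W): ¬W holds.
  (¬D ∨ P ∨ W): P holds.
  (D ∨ G ∨ ¬P ∨ W): D holds.
  (¬D ∨ ¬G ∨ P ∨ ¬W): ¬G holds.
  (P ∨ W): P holds.
  (D ∨ G ∨ P): D holds.
  (G ∨ P ∨ ¬W): P holds.
All clauses satisfied.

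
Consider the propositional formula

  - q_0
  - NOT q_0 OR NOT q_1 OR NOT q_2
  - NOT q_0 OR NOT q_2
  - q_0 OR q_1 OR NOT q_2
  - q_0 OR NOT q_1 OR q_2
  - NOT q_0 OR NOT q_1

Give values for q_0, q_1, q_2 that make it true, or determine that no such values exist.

q_0: True, q_1: False, q_2: False

Unit clause (q_0) forces q_0 = True.
In (NOT q_0 OR NOT q_2) only NOT q_2 is left, so q_2 = False.
In (NOT q_0 OR NOT q_1) only NOT q_1 is left, so q_1 = False.
All clauses satisfied.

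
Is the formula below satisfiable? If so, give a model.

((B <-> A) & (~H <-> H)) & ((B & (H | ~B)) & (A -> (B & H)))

The conjunct ~H <-> H is unsatisfiable on its own:
  H=F: evaluates to False.
  H=T: evaluates to False.
So the whole conjunction is unsatisfiable.

The formula is unsatisfiable.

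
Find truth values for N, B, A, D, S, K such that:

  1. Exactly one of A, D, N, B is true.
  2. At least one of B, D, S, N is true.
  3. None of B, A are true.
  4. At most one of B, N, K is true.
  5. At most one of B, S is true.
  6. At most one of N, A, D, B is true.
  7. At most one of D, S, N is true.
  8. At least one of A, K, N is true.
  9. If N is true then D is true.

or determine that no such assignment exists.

N = False; B = False; A = False; D = True; S = False; K = True

  (1) {A, D, N, B}: 1 true — exactly one ✓
  (2) {B, D, S, N}: 1 true — at least one ✓
  (3) {B, A}: 0 true — none ✓
  (4) {B, N, K}: 1 true — at most one ✓
  (5) {B, S}: 0 true — at most one ✓
  (6) {N, A, D, B}: 1 true — at most one ✓
  (7) {D, S, N}: 1 true — at most one ✓
  (8) {A, K, N}: 1 true — at least one ✓
  (9) N=F ⇒ D: vacuous ✓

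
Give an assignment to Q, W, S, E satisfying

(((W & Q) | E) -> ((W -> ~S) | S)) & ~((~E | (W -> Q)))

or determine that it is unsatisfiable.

Q = False, W = True, S = False, E = True

  ((W & Q) | E) -> ((W -> ~S) | S) = True
    (W & Q) | E = True
      W & Q = False
    (W -> ~S) | S = True
      W -> ~S = True
        ~S = True
  ~((~E | (W -> Q))) = True
    ~E | (W -> Q) = False
      ~E = False
      W -> Q = False
Both conjuncts True, so the formula holds.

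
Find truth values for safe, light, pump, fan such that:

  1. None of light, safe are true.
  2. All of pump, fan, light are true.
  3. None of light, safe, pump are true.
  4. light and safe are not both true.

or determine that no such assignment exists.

Case light = True:
  Constraint (1) is violated (light=T) — contradiction.
Case light = False:
  Constraint (2) is violated (light=F) — contradiction.
Both cases fail — unsatisfiable.

No satisfying assignment exists.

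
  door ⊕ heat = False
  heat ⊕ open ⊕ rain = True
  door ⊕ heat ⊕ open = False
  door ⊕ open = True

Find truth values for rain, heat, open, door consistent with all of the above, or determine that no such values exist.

rain = False, heat = True, open = False, door = True

door ⊕ heat = T ⊕ T = False ✓
heat ⊕ open ⊕ rain = T ⊕ F ⊕ F = True ✓
door ⊕ heat ⊕ open = T ⊕ T ⊕ F = False ✓
door ⊕ open = T ⊕ F = True ✓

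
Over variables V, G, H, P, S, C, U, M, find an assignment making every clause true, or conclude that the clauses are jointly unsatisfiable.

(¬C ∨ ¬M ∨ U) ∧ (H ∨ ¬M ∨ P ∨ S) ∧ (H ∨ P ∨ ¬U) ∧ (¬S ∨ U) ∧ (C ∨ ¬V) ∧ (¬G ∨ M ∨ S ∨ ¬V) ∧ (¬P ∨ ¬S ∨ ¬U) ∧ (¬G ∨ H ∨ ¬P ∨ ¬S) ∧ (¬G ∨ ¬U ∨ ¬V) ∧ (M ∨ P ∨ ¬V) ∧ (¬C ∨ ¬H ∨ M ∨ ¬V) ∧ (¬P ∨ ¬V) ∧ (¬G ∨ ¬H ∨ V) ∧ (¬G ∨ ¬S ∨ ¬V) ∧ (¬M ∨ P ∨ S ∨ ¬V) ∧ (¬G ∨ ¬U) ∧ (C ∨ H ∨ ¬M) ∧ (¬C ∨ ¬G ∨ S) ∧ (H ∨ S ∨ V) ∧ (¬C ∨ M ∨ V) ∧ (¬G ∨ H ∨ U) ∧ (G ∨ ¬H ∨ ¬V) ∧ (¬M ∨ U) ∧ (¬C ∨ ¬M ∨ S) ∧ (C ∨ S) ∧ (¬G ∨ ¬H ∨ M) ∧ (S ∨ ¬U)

V = False; G = False; H = True; P = False; S = True; C = False; U = True; M = False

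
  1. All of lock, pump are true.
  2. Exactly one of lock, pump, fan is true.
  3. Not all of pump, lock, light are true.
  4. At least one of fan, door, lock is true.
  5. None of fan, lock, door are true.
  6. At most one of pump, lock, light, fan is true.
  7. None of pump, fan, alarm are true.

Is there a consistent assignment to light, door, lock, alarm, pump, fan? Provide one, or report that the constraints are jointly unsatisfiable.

Case lock = True:
  Constraint (5) is violated (lock=T) — contradiction.
Case lock = False:
  Constraint (1) is violated (lock=F) — contradiction.
Both cases fail — unsatisfiable.

The formula is unsatisfiable.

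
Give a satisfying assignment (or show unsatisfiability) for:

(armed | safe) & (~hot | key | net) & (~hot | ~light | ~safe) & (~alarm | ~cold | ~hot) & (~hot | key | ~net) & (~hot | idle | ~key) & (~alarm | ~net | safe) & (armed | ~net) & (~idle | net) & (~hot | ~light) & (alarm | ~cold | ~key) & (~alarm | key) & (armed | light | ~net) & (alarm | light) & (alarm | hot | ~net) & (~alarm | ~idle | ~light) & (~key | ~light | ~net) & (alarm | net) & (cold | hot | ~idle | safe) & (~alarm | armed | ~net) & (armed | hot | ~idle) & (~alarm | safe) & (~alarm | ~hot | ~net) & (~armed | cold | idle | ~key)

alarm = True; safe = True; armed = True; cold = True; light = False; key = True; idle = False; hot = False; net = False

Set alarm = True.
  then (~alarm | key) forces key = True.
  then (~alarm | safe) forces safe = True.
Set armed = True.
Set cold = True.
  then (~alarm | ~cold | ~hot) forces hot = False.
Set light = False.
Set idle = False.
Set net = False.
All clauses satisfied.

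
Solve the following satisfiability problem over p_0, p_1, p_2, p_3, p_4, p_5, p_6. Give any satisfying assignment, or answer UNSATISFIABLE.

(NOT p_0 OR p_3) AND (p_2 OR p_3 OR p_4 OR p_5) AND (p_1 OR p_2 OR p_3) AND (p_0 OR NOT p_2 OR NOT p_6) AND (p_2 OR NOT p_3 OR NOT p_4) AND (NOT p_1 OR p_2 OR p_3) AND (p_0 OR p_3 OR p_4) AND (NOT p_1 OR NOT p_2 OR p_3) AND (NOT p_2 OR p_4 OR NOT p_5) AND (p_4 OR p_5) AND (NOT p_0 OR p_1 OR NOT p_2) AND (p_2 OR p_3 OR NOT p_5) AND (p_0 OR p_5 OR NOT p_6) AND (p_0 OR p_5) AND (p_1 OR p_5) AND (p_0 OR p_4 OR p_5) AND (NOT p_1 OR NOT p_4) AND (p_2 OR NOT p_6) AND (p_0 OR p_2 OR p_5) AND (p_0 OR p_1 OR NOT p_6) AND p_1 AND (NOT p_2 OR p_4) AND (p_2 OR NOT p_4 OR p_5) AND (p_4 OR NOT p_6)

Unit clause (p_1) forces p_1 = True.
In (NOT p_1 OR NOT p_4) only NOT p_4 is left, so p_4 = False.
In (NOT p_2 OR p_4) only NOT p_2 is left, so p_2 = False.
In (p_4 OR NOT p_6) only NOT p_6 is left, so p_6 = False.
In (NOT p_1 OR p_2 OR p_3) only p_3 is left, so p_3 = True.
In (p_4 OR p_5) only p_5 is left, so p_5 = True.
Set p_0 = False.
All clauses satisfied.

p_0=F; p_1=T; p_2=F; p_3=T; p_4=F; p_5=T; p_6=F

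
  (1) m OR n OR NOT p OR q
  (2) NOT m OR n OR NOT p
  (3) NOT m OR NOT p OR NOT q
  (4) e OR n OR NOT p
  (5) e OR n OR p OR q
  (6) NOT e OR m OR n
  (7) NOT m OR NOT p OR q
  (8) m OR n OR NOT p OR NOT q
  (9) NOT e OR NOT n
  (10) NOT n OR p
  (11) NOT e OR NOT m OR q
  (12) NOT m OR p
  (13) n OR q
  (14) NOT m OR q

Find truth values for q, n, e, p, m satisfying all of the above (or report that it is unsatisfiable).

q = False, n = True, e = False, p = True, m = False

Set q = False.
  then (n OR q) forces n = True.
  then (NOT m OR q) forces m = False.
  then (NOT e OR NOT n) forces e = False.
  then (NOT n OR p) forces p = True.
All clauses satisfied.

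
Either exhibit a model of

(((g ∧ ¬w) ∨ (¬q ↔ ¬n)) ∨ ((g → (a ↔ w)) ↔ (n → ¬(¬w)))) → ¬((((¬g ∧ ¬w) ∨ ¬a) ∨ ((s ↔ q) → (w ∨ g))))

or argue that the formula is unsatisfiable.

s=F, g=F, w=F, q=F, a=F, n=T

  (((g ∧ ¬w) ∨ (¬q ↔ ¬n)) ∨ ((g → (a ↔ w)) ↔ (n → ¬(¬w)))) → ¬((((¬g ∧ ¬w) ∨ ¬a) ∨ ((s ↔ q) → (w ∨ g)))) = True
    ((g ∧ ¬w) ∨ (¬q ↔ ¬n)) ∨ ((g → (a ↔ w)) ↔ (n → ¬(¬w))) = False
      (g ∧ ¬w) ∨ (¬q ↔ ¬n) = False
        g ∧ ¬w = False
          ¬w = True
        ¬q ↔ ¬n = False
          ¬q = True
          ¬n = False
      (g → (a ↔ w)) ↔ (n → ¬(¬w)) = False
        g → (a ↔ w) = True
          a ↔ w = True
        n → ¬(¬w) = False
          ¬(¬w) = False
            ¬w = True
    ¬((((¬g ∧ ¬w) ∨ ¬a) ∨ ((s ↔ q) → (w ∨ g)))) = False
      ((¬g ∧ ¬w) ∨ ¬a) ∨ ((s ↔ q) → (w ∨ g)) = True
        (¬g ∧ ¬w) ∨ ¬a = True
          ¬g ∧ ¬w = True
            ¬g = True
            ¬w = True
          ¬a = True
        (s ↔ q) → (w ∨ g) = False
          s ↔ q = True
          w ∨ g = False
The formula evaluates to True.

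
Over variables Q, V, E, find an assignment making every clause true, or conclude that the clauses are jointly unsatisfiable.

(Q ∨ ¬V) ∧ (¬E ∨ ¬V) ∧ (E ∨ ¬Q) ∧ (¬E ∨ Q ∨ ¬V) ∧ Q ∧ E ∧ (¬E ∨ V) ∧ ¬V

Case E = True:
  (¬E ∨ ¬V) forces V = False.
  Clause (¬E ∨ V) is falsified — contradiction.
Case E = False:
  Clause (E) is falsified — contradiction.
Both cases fail, so the formula is unsatisfiable.

The formula is unsatisfiable.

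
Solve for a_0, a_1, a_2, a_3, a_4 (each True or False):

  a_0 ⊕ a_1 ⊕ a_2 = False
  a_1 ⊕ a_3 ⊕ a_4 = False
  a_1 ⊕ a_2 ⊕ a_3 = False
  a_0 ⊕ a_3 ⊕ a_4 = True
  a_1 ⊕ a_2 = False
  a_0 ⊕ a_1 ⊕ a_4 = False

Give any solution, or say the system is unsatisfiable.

a_0 = False, a_1 = True, a_2 = True, a_3 = False, a_4 = True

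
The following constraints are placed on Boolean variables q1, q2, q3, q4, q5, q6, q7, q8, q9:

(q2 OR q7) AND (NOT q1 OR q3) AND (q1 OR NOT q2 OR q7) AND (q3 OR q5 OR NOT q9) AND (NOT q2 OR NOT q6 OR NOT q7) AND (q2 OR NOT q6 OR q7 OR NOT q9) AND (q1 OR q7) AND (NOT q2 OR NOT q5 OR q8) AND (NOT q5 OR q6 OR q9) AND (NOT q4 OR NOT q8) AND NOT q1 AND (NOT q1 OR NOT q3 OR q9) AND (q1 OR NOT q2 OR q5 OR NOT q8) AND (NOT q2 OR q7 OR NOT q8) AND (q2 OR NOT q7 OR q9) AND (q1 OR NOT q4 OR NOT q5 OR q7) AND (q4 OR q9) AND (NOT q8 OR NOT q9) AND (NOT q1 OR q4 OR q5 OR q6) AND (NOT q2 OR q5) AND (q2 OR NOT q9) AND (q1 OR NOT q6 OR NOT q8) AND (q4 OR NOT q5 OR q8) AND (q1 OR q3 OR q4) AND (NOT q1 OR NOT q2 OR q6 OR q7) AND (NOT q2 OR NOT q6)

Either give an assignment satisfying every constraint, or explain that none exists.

The formula is unsatisfiable.

Case q2 = True:
  (NOT q1) forces q1 = False.
  (q1 OR NOT q2 OR q7) forces q7 = True.
  (NOT q2 OR NOT q6 OR NOT q7) forces q6 = False.
  (NOT q2 OR q5) forces q5 = True.
  (NOT q2 OR NOT q5 OR q8) forces q8 = True.
  (NOT q5 OR q6 OR q9) forces q9 = True.
  Clause (NOT q8 OR NOT q9) is falsified — contradiction.
Case q2 = False:
  (q2 OR q7) forces q7 = True.
  (NOT q1) forces q1 = False.
  (q2 OR NOT q7 OR q9) forces q9 = True.
  Clause (q2 OR NOT q9) is falsified — contradiction.
Both cases fail, so the formula is unsatisfiable.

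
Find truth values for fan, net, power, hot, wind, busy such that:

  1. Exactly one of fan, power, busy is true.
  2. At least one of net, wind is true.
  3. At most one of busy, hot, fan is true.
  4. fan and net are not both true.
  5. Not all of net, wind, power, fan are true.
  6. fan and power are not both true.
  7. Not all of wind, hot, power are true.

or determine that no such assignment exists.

fan = False; net = True; power = False; hot = False; wind = True; busy = True

  (1) {fan, power, busy}: 1 true — exactly one ✓
  (2) {net, wind}: 2 true — at least one ✓
  (3) {busy, hot, fan}: 1 true — at most one ✓
  (4) fan=F, net=T — not both ✓
  (5) {net, wind, power, fan}: 2/4 true — not all ✓
  (6) fan=F, power=F — not both ✓
  (7) {wind, hot, power}: 1/3 true — not all ✓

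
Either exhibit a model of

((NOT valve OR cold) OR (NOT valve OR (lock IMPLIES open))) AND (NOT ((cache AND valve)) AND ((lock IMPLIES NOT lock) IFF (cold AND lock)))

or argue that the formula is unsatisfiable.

valve: True, lock: True, open: True, cold: False, cache: False

  (NOT valve OR cold) OR (NOT valve OR (lock IMPLIES open)) = True
    NOT valve OR cold = False
      NOT valve = False
    NOT valve OR (lock IMPLIES open) = True
      NOT valve = False
      lock IMPLIES open = True
  NOT ((cache AND valve)) AND ((lock IMPLIES NOT lock) IFF (cold AND lock)) = True
    NOT ((cache AND valve)) = True
      cache AND valve = False
    (lock IMPLIES NOT lock) IFF (cold AND lock) = True
      lock IMPLIES NOT lock = False
        NOT lock = False
      cold AND lock = False
Both conjuncts True, so the formula holds.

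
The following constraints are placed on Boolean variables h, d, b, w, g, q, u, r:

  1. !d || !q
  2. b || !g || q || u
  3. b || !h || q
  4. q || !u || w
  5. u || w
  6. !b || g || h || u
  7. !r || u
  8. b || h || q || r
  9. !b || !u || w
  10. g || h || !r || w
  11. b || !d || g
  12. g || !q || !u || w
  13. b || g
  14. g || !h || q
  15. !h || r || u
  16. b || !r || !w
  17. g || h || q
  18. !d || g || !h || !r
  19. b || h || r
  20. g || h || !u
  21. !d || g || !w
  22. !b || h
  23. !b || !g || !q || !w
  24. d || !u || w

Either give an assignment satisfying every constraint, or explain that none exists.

Set h = True.
Set d = False.
Set b = True.
Try w = False:
  (u || w) forces u = True.
  clause (!b || !u || w) is falsified — backtrack.
So w = True.
Set g = False.
  then (g || !h || q) forces q = True.
Set u = True.
Set r = True.
All clauses satisfied.

h = True, d = False, b = True, w = True, g = False, q = True, u = True, r = True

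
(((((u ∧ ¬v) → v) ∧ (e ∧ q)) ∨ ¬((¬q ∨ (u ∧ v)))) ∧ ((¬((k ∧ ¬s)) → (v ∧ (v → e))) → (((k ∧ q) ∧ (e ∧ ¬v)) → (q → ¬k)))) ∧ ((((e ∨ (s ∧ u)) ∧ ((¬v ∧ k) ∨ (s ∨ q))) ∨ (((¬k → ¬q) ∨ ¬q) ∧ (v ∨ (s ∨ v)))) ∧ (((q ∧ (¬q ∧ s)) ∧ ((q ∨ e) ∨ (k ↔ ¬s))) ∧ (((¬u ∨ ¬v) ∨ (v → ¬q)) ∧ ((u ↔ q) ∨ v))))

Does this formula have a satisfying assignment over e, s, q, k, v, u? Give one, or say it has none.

Unsatisfiable

Case q = True: the conjunct ¬q is False.
Case q = False: the conjunct (((u ∧ ¬v) → v) ∧ (e ∧ q)) ∨ ¬((¬q ∨ (u ∧ v))) becomes (((u ∧ ¬v) → v) ∧ False) ∨ ¬True = False.
Both cases fail — unsatisfiable.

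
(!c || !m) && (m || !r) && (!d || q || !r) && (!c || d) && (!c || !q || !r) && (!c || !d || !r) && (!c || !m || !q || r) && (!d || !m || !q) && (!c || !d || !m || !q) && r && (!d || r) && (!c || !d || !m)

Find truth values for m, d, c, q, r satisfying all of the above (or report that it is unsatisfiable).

m: True, d: False, c: False, q: True, r: True

Unit clause (r) forces r = True.
In (m || !r) only m is left, so m = True.
In (!c || !m) only !c is left, so c = False.
Try d = True:
  (!d || q || !r) forces q = True.
  clause (!d || !m || !q) is falsified — backtrack.
So d = False.
Set q = True.
All clauses satisfied.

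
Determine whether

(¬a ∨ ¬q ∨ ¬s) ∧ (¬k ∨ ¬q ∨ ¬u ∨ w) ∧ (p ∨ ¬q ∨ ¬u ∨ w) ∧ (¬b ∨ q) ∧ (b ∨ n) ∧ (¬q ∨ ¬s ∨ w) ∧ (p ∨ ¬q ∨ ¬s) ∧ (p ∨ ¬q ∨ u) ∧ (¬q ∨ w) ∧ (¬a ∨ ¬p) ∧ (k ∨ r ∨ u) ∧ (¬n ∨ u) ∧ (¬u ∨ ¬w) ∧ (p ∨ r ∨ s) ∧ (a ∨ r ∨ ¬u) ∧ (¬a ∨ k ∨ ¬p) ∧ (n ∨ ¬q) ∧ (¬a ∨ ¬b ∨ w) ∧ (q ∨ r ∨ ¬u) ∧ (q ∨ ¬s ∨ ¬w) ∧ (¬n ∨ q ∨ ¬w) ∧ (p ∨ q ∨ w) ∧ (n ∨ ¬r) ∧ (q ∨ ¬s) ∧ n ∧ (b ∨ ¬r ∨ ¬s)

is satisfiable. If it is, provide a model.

Unit clause (n) forces n = True.
In (¬n ∨ u) only u is left, so u = True.
In (¬u ∨ ¬w) only ¬w is left, so w = False.
In (¬q ∨ w) only ¬q is left, so q = False.
In (q ∨ r ∨ ¬u) only r is left, so r = True.
In (p ∨ q ∨ w) only p is left, so p = True.
In (q ∨ ¬s) only ¬s is left, so s = False.
In (¬b ∨ q) only ¬b is left, so b = False.
In (¬a ∨ ¬p) only ¬a is left, so a = False.
Set k = True.
All clauses satisfied.

u: True, b: False, w: False, p: True, n: True, s: False, r: True, k: True, a: False, q: False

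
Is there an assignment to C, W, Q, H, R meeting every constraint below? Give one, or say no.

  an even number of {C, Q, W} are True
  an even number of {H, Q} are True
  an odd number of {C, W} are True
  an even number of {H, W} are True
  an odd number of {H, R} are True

C: False, W: True, Q: True, H: True, R: False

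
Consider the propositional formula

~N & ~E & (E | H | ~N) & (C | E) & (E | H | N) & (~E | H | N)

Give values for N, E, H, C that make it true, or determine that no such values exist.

N=F; E=F; H=T; C=T

Unit clause (~N) forces N = False.
Unit clause (~E) forces E = False.
In (C | E) only C is left, so C = True.
In (E | H | N) only H is left, so H = True.
Check each clause:
  (~N): ~N holds.
  (~E): ~E holds.
  (E | H | ~N): H holds.
  (C | E): C holds.
  (E | H | N): H holds.
  (~E | H | N): ~E holds.
All clauses satisfied.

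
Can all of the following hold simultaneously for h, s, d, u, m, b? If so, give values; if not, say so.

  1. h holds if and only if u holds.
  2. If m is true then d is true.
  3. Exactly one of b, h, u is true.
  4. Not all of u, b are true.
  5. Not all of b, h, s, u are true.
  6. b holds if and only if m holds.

h = False; s = True; d = True; u = False; m = True; b = True

  (1) h=F, u=F — same ✓
  (2) m=T ⇒ d: T ✓
  (3) {b, h, u}: 1 true — exactly one ✓
  (4) {u, b}: 1/2 true — not all ✓
  (5) {b, h, s, u}: 2/4 true — not all ✓
  (6) b=T, m=T — same ✓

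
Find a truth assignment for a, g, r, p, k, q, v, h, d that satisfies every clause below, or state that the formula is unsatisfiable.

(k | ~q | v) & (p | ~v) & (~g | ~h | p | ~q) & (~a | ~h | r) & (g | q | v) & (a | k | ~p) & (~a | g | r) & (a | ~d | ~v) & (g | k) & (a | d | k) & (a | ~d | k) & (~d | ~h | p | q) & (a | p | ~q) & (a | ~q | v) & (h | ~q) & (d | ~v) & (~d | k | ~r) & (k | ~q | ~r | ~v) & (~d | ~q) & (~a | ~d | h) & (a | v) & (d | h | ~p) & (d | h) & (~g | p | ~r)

Set a = True.
Set g = True.
Try r = False:
  (~a | ~h | r) forces h = False.
  (h | ~q) forces q = False.
  (~a | ~d | h) forces d = False.
  clause (d | h) is falsified — backtrack.
So r = True.
  then (~g | p | ~r) forces p = True.
Set k = True.
Set q = False.
Set v = False.
Set h = True.
Set d = True.
All clauses satisfied.

a=T, g=T, r=T, p=T, k=T, q=F, v=F, h=T, d=T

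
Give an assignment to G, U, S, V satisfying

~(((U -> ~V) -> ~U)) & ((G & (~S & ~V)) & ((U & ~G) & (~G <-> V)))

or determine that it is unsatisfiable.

Unsatisfiable — no assignment works.

Case G = True: the conjunct ~G is False.
Case G = False: the conjunct G is False.
Both cases fail — unsatisfiable.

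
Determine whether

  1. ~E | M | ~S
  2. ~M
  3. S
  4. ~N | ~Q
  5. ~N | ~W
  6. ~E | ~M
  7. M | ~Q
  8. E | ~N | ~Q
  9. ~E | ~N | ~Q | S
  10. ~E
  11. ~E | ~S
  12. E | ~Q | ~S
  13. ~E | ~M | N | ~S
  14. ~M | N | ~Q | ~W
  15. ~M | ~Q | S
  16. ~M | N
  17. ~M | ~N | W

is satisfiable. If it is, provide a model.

S: True; M: False; W: True; N: False; E: False; Q: False

Unit clause (~M) forces M = False.
Unit clause (S) forces S = True.
In (M | ~Q) only ~Q is left, so Q = False.
Unit clause (~E) forces E = False.
Set W = True.
  then (~N | ~W) forces N = False.
All clauses satisfied.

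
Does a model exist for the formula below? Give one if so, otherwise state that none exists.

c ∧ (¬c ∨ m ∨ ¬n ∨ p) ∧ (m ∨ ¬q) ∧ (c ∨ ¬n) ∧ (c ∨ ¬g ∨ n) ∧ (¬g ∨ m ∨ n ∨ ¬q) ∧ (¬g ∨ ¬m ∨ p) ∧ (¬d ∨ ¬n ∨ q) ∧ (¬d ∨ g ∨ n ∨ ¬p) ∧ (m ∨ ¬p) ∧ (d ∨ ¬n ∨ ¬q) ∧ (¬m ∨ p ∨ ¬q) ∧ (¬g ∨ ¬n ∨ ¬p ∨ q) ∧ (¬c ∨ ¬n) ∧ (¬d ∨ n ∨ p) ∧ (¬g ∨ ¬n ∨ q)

Unit clause (c) forces c = True.
In (¬c ∨ ¬n) only ¬n is left, so n = False.
Set q = False.
Set g = False.
Try d = True:
  (¬d ∨ g ∨ n ∨ ¬p) forces p = False.
  clause (¬d ∨ n ∨ p) is falsified — backtrack.
So d = False.
Set m = False.
  then (m ∨ ¬p) forces p = False.
All clauses satisfied.

q = False, g = False, d = False, n = False, m = False, p = False, c = True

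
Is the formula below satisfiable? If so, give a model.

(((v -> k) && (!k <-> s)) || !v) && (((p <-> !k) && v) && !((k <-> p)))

k = True, p = False, s = False, v = True

  ((v -> k) && (!k <-> s)) || !v = True
    (v -> k) && (!k <-> s) = True
      v -> k = True
      !k <-> s = True
        !k = False
    !v = False
  ((p <-> !k) && v) && !((k <-> p)) = True
    (p <-> !k) && v = True
      p <-> !k = True
        !k = False
    !((k <-> p)) = True
      k <-> p = False
Both conjuncts True, so the formula holds.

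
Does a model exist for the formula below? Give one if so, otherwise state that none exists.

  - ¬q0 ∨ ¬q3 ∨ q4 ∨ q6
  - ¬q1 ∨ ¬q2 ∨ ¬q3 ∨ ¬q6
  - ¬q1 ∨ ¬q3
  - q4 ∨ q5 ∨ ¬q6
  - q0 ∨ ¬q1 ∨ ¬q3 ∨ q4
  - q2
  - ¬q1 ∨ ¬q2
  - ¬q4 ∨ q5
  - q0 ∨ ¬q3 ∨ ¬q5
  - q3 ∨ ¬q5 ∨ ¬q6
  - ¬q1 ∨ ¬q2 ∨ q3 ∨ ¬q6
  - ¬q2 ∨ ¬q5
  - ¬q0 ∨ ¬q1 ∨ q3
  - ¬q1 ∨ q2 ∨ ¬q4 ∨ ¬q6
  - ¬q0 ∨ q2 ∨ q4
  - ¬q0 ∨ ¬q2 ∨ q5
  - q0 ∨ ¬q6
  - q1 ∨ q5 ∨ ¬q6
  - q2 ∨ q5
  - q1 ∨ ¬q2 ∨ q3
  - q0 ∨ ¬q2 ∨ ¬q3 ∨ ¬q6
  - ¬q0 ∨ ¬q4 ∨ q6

Unit clause (q2) forces q2 = True.
In (¬q1 ∨ ¬q2) only ¬q1 is left, so q1 = False.
In (¬q2 ∨ ¬q5) only ¬q5 is left, so q5 = False.
In (¬q0 ∨ ¬q2 ∨ q5) only ¬q0 is left, so q0 = False.
In (q0 ∨ ¬q6) only ¬q6 is left, so q6 = False.
In (q1 ∨ ¬q2 ∨ q3) only q3 is left, so q3 = True.
In (¬q4 ∨ q5) only ¬q4 is left, so q4 = False.
All clauses satisfied.

q0: False; q1: False; q2: True; q3: True; q4: False; q5: False; q6: False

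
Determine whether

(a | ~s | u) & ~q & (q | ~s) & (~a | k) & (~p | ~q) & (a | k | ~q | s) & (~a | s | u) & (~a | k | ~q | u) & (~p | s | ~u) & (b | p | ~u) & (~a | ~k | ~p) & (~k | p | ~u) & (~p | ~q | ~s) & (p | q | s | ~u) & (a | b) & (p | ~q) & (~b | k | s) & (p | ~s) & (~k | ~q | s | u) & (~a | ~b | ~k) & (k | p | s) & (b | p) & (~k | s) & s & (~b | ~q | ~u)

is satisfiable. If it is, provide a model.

The formula is unsatisfiable.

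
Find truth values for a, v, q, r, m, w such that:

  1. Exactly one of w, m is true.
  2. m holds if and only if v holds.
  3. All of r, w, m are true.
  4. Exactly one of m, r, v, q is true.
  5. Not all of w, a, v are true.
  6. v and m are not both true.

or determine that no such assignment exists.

Unsatisfiable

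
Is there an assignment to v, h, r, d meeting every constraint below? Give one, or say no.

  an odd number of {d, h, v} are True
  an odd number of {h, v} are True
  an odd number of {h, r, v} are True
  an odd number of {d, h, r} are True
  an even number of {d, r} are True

v: False; h: True; r: False; d: False

{d, h, v}: 1 true → odd ✓
{h, v}: 1 true → odd ✓
{h, r, v}: 1 true → odd ✓
{d, h, r}: 1 true → odd ✓
{d, r}: 0 true → even ✓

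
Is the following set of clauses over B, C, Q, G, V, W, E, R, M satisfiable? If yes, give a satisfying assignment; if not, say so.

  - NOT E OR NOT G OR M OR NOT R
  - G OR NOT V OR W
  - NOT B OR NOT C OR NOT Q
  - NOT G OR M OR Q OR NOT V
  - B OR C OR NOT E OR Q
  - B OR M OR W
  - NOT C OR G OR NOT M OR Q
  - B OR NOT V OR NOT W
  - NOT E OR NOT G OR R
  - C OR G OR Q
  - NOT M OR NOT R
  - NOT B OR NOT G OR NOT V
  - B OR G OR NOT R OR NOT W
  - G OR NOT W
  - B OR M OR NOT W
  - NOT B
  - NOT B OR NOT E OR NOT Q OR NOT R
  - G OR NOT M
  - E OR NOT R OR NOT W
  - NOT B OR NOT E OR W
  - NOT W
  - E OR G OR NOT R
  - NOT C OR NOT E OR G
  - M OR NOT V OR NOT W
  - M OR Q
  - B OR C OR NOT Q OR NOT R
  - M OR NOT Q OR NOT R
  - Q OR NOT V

Unit clause (NOT B) forces B = False.
Unit clause (NOT W) forces W = False.
In (B OR M OR W) only M is left, so M = True.
In (NOT M OR NOT R) only NOT R is left, so R = False.
In (G OR NOT M) only G is left, so G = True.
In (NOT E OR NOT G OR R) only NOT E is left, so E = False.
Set C = True.
Set Q = False.
  then (Q OR NOT V) forces V = False.
All clauses satisfied.

B = False; C = True; Q = False; G = True; V = False; W = False; E = False; R = False; M = True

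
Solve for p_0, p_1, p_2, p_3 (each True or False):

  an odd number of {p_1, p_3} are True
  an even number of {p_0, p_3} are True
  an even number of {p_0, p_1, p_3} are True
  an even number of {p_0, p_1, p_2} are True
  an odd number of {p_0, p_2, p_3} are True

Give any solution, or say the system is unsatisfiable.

p_0 = True; p_1 = False; p_2 = True; p_3 = True

{p_1, p_3}: 1 true → odd ✓
{p_0, p_3}: 2 true → even ✓
{p_0, p_1, p_3}: 2 true → even ✓
{p_0, p_1, p_2}: 2 true → even ✓
{p_0, p_2, p_3}: 3 true → odd ✓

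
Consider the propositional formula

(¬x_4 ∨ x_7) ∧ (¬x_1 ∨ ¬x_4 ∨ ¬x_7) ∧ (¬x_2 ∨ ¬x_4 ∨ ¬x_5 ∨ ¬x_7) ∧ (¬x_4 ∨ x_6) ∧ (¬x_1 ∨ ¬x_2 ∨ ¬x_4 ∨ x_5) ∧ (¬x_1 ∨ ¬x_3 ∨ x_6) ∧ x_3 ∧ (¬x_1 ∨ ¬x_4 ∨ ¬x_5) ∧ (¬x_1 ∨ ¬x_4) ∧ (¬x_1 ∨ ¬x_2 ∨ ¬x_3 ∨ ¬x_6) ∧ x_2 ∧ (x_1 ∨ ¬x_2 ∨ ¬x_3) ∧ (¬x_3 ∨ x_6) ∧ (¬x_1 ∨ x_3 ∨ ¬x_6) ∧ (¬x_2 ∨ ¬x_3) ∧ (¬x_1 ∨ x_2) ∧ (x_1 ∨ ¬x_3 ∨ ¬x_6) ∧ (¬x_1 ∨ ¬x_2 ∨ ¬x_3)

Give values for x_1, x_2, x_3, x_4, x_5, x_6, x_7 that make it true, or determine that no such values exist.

Case x_2 = True:
  (x_3) forces x_3 = True.
  Clause (¬x_2 ∨ ¬x_3) is falsified — contradiction.
Case x_2 = False:
  Clause (x_2) is falsified — contradiction.
Both cases fail, so the formula is unsatisfiable.

No satisfying assignment exists.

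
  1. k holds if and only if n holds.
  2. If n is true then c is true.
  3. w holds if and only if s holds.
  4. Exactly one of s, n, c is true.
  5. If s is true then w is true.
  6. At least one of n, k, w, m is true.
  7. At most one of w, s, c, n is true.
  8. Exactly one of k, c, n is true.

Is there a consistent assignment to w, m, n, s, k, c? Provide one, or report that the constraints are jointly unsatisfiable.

w = False, m = True, n = False, s = False, k = False, c = True

  (1) k=F, n=F — same ✓
  (2) n=F ⇒ c: vacuous ✓
  (3) w=F, s=F — same ✓
  (4) {s, n, c}: 1 true — exactly one ✓
  (5) s=F ⇒ w: vacuous ✓
  (6) {n, k, w, m}: 1 true — at least one ✓
  (7) {w, s, c, n}: 1 true — at most one ✓
  (8) {k, c, n}: 1 true — exactly one ✓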